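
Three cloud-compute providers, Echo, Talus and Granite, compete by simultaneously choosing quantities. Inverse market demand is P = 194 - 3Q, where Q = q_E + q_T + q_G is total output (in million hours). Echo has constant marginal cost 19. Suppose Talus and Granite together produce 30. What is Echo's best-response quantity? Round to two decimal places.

With rivals' combined output fixed at 30, Echo's profit is π_E = (194 - 3·30 - 3q_E)q_E - (19q_E) = (104 - 3q_E)q_E - (19q_E).
∂π_E/∂q_E = 85 - 6q_E = 0, so q_E = 85/6.

14.17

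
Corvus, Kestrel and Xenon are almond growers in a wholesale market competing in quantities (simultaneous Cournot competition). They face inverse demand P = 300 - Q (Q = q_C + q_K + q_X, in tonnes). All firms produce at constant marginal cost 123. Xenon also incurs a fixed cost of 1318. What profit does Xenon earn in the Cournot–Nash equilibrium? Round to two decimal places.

Each firm earns π_i = (300 - Q)q_i - 123q_i.
Setting ∂π_i/∂q_i = 0 with rivals' quantities fixed: 177 - 2q_i - Σ_{j≠i} q_j = 0.
By symmetry each firm produces the same amount; substituting Σ_{j≠i} q_j = 2q_i yields q_i = 177/4.
Price P = 300 - 531/4 = 669/4.
Xenon's profit: (669/4 - 123)·(177/4) - 1318 = 640.0625.

640.06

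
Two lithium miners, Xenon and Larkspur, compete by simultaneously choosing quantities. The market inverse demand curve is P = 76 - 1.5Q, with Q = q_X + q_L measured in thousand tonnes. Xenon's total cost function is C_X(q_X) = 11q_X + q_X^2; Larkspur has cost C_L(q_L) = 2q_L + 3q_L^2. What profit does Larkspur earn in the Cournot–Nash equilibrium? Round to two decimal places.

182.84

Xenon's profit: π_X = (76 - 1.5Q)q_X - (11q_X + q_X²). Setting ∂π_X/∂q_X = 0: 65 - 5q_X - (3/2)(q_L) = 0.
Larkspur's profit: π_L = (76 - 1.5Q)q_L - (2q_L + 3q_L²). Setting ∂π_L/∂q_L = 0: 74 - 9q_L - (3/2)(q_X) = 0.
Rearranging gives the reaction functions q_X = (65 - (3/2)q_L)/5 and q_L = (74 - (3/2)q_X)/9.
Substituting one into the other gives q_X = 632/57 and q_L = 1090/171.
Price P = 76 - (3/2)·17.4620 = 49.8070.
Larkspur's profit: 49.8070·(1090/171) - 2·(1090/171) - 3(1090/171)² = 182.8409.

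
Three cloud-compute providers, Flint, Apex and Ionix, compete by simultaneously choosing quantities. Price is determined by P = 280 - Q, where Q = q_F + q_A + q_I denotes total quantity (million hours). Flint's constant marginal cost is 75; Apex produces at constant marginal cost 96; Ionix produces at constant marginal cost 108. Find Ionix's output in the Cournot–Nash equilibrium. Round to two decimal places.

Flint's profit: π_F = (280 - Q)q_F - (75q_F). Setting ∂π_F/∂q_F = 0: 205 - 2q_F - (q_A + q_I) = 0.
Apex's first-order condition: 184 - 2q_A - (q_F + q_I) = 0.
Ionix's profit: π_I = (280 - Q)q_I - (108q_I). Setting ∂π_I/∂q_I = 0: 172 - 2q_I - (q_F + q_A) = 0.
Adding the 3 first-order conditions: 561 − 4Q = 0, so Q = 561/4.
Back-substituting: q_F = (205 − 561/4) = 259/4, q_A = (184 − 561/4) = 175/4, q_I = (172 − 561/4) = 127/4.

31.75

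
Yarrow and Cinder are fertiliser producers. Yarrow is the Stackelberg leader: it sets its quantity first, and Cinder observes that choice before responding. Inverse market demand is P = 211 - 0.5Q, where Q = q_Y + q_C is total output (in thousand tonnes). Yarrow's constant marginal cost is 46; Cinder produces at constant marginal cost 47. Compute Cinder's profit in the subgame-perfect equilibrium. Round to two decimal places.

3280.50

The follower Cinder best-responds to any q_Y: π_C = (211 - 0.5Q)q_C - 47q_C.
Setting the follower's marginal profit to zero, 164 - (1/2)q_Y - q_C = 0, i.e. q_C = (164 - (1/2)q_Y).
The leader anticipates this reaction. Substituting into P = 211 - 0.5Q gives P = 129 - (1/4)q_Y, so π_Y = (129 - (1/4)q_Y)q_Y - 46q_Y.
Leader FOC: 83 - (1/2)q_Y = 0, so q_Y = 166.
Then q_C = (164 - (1/2)·166) = 81.
Price P = 211 - (1/2)·247 = 175/2.
Cinder's profit: (175/2 - 47)·81 = 3280.5000.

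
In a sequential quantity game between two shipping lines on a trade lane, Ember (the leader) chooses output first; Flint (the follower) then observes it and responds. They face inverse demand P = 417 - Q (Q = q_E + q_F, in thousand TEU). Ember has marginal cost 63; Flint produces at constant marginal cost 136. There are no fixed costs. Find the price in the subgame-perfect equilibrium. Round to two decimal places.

169.75

Solve by backward induction. Given q_E, the follower Flint maximises π_F = (417 - q_E - q_F)q_F - 136q_F.
Setting the follower's marginal profit to zero, 281 - q_E - 2q_F = 0, i.e. q_F = (281 - q_E)/2.
Ember substitutes q_F(q_E) into its own profit: π_E = q_E(417 - q_E - (281 - q_E)/2) - 63q_E = (553/2 - (1/2)q_E)q_E - 63q_E.
The leader's first-order condition 427/2 - q_E = 0 yields q_E = 427/2.
Then q_F = (281 - 427/2)/2 = 135/4.
Total output Q = 989/4, so price P = 417 - 989/4 = 679/4.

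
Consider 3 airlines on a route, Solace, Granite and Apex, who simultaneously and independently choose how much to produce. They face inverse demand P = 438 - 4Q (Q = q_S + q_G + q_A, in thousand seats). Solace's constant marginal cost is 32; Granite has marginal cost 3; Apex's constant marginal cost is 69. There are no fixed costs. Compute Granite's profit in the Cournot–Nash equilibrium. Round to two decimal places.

4389.06

Solace's profit: π_S = (438 - 4Q)q_S - (32q_S). Setting ∂π_S/∂q_S = 0: 406 - 8q_S - 4(q_G + q_A) = 0.
Granite's first-order condition: 435 - 8q_G - 4(q_S + q_A) = 0.
Apex's profit: π_A = (438 - 4Q)q_A - (69q_A). Setting ∂π_A/∂q_A = 0: 369 - 8q_A - 4(q_S + q_G) = 0.
Adding the 3 first-order conditions: 1210 − 16Q = 0, so Q = 605/8.
Back-substituting: q_S = (406 − 605/2)/4 = 207/8, q_G = (435 − 605/2)/4 = 265/8, q_A = (369 − 605/2)/4 = 133/8.
Price P = 438 - 4·(605/8) = 271/2.
Granite's profit: (271/2 - 3)·(265/8) = 4389.0625.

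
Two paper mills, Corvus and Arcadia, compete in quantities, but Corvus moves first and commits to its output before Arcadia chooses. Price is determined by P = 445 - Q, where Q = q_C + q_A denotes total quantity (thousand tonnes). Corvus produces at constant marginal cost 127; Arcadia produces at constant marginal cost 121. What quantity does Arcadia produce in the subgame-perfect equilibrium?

Solve by backward induction. Given q_C, the follower Arcadia maximises π_A = (445 - q_C - q_A)q_A - 121q_A.
∂π_A/∂q_A = 324 - q_C - 2q_A = 0 gives the reaction function q_A = (324 - q_C)/2.
The leader anticipates this reaction. Substituting into P = 445 - Q gives P = 283 - (1/2)q_C, so π_C = (283 - (1/2)q_C)q_C - 127q_C.
Leader FOC: 156 - q_C = 0, so q_C = 156.
Then q_A = (324 - 156)/2 = 84.

84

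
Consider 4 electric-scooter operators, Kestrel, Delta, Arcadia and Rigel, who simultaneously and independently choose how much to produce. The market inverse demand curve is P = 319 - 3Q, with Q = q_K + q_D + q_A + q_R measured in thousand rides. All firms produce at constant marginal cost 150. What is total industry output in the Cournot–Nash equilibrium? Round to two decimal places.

Each firm earns π_i = (319 - 3Q)q_i - 150q_i.
Setting ∂π_i/∂q_i = 0 with rivals' quantities fixed: 169 - 6q_i - 3·Σ_{j≠i} q_j = 0.
By symmetry each firm produces the same amount; substituting Σ_{j≠i} q_j = 3q_i yields q_i = 169/15.
Total output Q = 169/15 + 169/15 + 169/15 + 169/15 = 676/15.

45.07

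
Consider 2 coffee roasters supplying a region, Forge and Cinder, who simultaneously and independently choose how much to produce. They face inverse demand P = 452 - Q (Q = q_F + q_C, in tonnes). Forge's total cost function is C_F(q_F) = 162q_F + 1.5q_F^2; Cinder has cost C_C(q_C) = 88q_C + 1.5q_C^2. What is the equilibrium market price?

343

Forge's profit: π_F = (452 - Q)q_F - (162q_F + (3/2)q_F²). Setting ∂π_F/∂q_F = 0: 290 - 5q_F - (q_C) = 0.
Cinder's first-order condition: 364 - 5q_C - (q_F) = 0.
Rearranging gives the reaction functions q_F = (290 - q_C)/5 and q_C = (364 - q_F)/5.
Solving the pair: q_F = 181/4, q_C = 255/4.
Total output Q = 109, so price P = 452 - 109 = 343.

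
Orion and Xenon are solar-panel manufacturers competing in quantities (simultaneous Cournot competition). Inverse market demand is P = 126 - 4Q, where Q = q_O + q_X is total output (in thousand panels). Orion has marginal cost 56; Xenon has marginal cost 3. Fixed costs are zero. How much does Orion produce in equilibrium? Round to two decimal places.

1.42

Orion's profit: π_O = (126 - 4Q)q_O - (56q_O). Setting ∂π_O/∂q_O = 0: 70 - 8q_O - 4(q_X) = 0.
Xenon's profit: π_X = (126 - 4Q)q_X - (3q_X). Setting ∂π_X/∂q_X = 0: 123 - 8q_X - 4(q_O) = 0.
So q_O = (70 - 4q_X)/8 and q_X = (123 - 4q_O)/8.
Substituting one into the other gives q_O = 17/12 and q_X = 44/3.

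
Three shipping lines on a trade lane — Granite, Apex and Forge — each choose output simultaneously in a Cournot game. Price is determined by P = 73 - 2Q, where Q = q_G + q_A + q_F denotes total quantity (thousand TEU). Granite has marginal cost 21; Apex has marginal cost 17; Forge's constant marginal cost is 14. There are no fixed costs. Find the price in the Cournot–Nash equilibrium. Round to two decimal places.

31.25

Granite's profit: π_G = (73 - 2Q)q_G - (21q_G). Setting ∂π_G/∂q_G = 0: 52 - 4q_G - 2(q_A + q_F) = 0.
Apex's profit: π_A = (73 - 2Q)q_A - (17q_A). Setting ∂π_A/∂q_A = 0: 56 - 4q_A - 2(q_G + q_F) = 0.
Forge's first-order condition: 59 - 4q_F - 2(q_G + q_A) = 0.
Adding the 3 first-order conditions: 167 − 8Q = 0, so Q = 167/8.
Back-substituting: q_G = (52 − 167/4)/2 = 41/8, q_A = (56 − 167/4)/2 = 57/8, q_F = (59 − 167/4)/2 = 69/8.
Total output Q = 167/8, so price P = 73 - 2·(167/8) = 125/4.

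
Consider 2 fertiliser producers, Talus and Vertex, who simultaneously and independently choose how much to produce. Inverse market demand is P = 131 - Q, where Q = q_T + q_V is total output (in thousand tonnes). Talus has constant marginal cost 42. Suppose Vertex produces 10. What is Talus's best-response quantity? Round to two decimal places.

39.50

With the rival's output fixed at 10, Talus's profit is π_T = (131 - 10 - q_T)q_T - (42q_T) = (121 - q_T)q_T - (42q_T).
∂π_T/∂q_T = 79 - 2q_T = 0, so q_T = 79/2.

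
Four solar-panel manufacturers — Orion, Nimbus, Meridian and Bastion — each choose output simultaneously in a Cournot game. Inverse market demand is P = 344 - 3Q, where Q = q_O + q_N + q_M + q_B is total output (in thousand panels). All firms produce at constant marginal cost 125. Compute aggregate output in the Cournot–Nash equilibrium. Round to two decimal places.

58.40

A representative firm's profit is π_i = q_i(344 - 3Q) - 125q_i.
First-order condition (treating rivals' output as given): 219 - 6q_i - 3·Σ_{j≠i} q_j = 0.
With identical firms every q_j equals q_i, so Σ_{j≠i} q_j = 3q_i and 219 = 15q_i, giving q_i = 73/5.
Total output Q = 73/5 + 73/5 + 73/5 + 73/5 = 292/5.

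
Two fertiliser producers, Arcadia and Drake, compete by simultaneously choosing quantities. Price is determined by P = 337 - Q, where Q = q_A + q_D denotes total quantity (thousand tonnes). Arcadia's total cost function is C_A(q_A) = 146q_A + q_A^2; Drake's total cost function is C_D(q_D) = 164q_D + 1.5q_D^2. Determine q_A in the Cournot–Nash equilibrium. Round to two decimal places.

Arcadia's profit: π_A = (337 - Q)q_A - (146q_A + q_A²). Setting ∂π_A/∂q_A = 0: 191 - 4q_A - (q_D) = 0.
Drake's first-order condition: 173 - 5q_D - (q_A) = 0.
So q_A = (191 - q_D)/4 and q_D = (173 - q_A)/5.
Solving the pair: q_A = 782/19, q_D = 501/19.

41.16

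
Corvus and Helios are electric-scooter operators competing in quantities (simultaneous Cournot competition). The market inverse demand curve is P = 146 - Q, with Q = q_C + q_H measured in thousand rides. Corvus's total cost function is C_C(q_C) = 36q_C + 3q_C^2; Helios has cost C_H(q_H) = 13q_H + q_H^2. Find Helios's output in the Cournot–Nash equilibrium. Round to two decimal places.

Corvus's profit: π_C = (146 - Q)q_C - (36q_C + 3q_C²). Setting ∂π_C/∂q_C = 0: 110 - 8q_C - (q_H) = 0.
Helios's first-order condition: 133 - 4q_H - (q_C) = 0.
So q_C = (110 - q_H)/8 and q_H = (133 - q_C)/4.
Solving the pair: q_C = 307/31, q_H = 954/31.

30.77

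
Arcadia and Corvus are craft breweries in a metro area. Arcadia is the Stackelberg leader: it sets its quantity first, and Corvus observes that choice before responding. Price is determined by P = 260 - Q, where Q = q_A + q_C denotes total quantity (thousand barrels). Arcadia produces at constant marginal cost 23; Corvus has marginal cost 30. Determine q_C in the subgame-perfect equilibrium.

The follower Corvus best-responds to any q_A: π_C = (260 - Q)q_C - 30q_C.
Setting the follower's marginal profit to zero, 230 - q_A - 2q_C = 0, i.e. q_C = (230 - q_A)/2.
The leader anticipates this reaction. Substituting into P = 260 - Q gives P = 145 - (1/2)q_A, so π_A = (145 - (1/2)q_A)q_A - 23q_A.
Leader FOC: 122 - q_A = 0, so q_A = 122.
Then q_C = (230 - 122)/2 = 54.

54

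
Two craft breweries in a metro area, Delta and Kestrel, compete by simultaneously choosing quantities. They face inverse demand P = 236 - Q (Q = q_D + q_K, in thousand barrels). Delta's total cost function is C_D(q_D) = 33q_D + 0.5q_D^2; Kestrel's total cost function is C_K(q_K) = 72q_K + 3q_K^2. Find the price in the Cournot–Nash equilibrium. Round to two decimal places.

159.96

Delta's profit: π_D = (236 - Q)q_D - (33q_D + (1/2)q_D²). Setting ∂π_D/∂q_D = 0: 203 - 3q_D - (q_K) = 0.
Kestrel's profit: π_K = (236 - Q)q_K - (72q_K + 3q_K²). Setting ∂π_K/∂q_K = 0: 164 - 8q_K - (q_D) = 0.
Best responses: q_D = (203 - q_K)/3, q_K = (164 - q_D)/8.
Solving the pair: q_D = 1460/23, q_K = 289/23.
Total output Q = 1749/23, so price P = 236 - 1749/23 = 159.9565.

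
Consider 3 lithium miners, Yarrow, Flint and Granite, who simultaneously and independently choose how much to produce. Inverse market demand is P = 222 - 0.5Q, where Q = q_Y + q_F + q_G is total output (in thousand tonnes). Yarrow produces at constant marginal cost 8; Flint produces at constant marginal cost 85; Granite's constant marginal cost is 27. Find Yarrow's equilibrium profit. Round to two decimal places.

Yarrow's profit: π_Y = (222 - 0.5Q)q_Y - (8q_Y). Setting ∂π_Y/∂q_Y = 0: 214 - q_Y - (1/2)(q_F + q_G) = 0.
Flint's profit: π_F = (222 - 0.5Q)q_F - (85q_F). Setting ∂π_F/∂q_F = 0: 137 - q_F - (1/2)(q_Y + q_G) = 0.
Granite's profit: π_G = (222 - 0.5Q)q_G - (27q_G). Setting ∂π_G/∂q_G = 0: 195 - q_G - (1/2)(q_Y + q_F) = 0.
Summing all 3 equations gives 546 − 2Q = 0, hence Q = 273.
Back-substituting: q_Y = (214 − 273/2)/(1/2) = 155, q_F = (137 − 273/2)/(1/2) = 1, q_G = (195 − 273/2)/(1/2) = 117.
Price P = 222 - (1/2)·273 = 171/2.
Yarrow's profit: (171/2 - 8)·155 = 12012.5000.

12012.50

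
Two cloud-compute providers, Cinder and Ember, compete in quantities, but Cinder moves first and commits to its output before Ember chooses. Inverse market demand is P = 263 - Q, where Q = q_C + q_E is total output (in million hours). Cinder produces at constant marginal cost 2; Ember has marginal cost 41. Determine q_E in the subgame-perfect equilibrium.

Solve by backward induction. Given q_C, the follower Ember maximises π_E = (263 - q_C - q_E)q_E - 41q_E.
∂π_E/∂q_E = 222 - q_C - 2q_E = 0 gives the reaction function q_E = (222 - q_C)/2.
Cinder substitutes q_E(q_C) into its own profit: π_C = q_C(263 - q_C - (222 - q_C)/2) - 2q_C = (152 - (1/2)q_C)q_C - 2q_C.
Maximising: ∂π_C/∂q_C = 150 - q_C = 0, giving q_C = 150.
Then q_E = (222 - 150)/2 = 36.

36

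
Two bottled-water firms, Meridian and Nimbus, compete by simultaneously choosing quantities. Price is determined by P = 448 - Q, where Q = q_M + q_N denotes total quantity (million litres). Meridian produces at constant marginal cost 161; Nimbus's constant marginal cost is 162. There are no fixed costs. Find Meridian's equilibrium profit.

Meridian's profit: π_M = (448 - Q)q_M - (161q_M). Setting ∂π_M/∂q_M = 0: 287 - 2q_M - (q_N) = 0.
Nimbus's first-order condition: 286 - 2q_N - (q_M) = 0.
Rearranging gives the reaction functions q_M = (287 - q_N)/2 and q_N = (286 - q_M)/2.
Solving the pair: q_M = 96, q_N = 95.
Price P = 448 - 191 = 257.
Meridian's profit: (257 - 161)·96 = 9216.

9216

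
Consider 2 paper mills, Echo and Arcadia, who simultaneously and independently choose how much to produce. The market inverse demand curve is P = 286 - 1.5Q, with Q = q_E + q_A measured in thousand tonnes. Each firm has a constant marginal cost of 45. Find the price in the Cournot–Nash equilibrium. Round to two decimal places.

A representative firm's profit is π_i = q_i(286 - 1.5Q) - 45q_i.
Setting ∂π_i/∂q_i = 0 with rivals' quantities fixed: 241 - 3q_i - (3/2)q_j = 0.
With identical firms every q_j equals q_i, so q_j = q_i and 241 = (9/2)q_i, giving q_i = 482/9.
Total output Q = 964/9, so price P = 286 - (3/2)·(964/9) = 376/3.

125.33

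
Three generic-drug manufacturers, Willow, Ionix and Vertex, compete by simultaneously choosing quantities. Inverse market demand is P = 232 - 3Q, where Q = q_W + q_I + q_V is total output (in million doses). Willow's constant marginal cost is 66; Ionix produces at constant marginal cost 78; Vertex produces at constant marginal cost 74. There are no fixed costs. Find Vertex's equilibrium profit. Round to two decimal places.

Willow's profit: π_W = (232 - 3Q)q_W - (66q_W). Setting ∂π_W/∂q_W = 0: 166 - 6q_W - 3(q_I + q_V) = 0.
Ionix's first-order condition: 154 - 6q_I - 3(q_W + q_V) = 0.
Vertex's first-order condition: 158 - 6q_V - 3(q_W + q_I) = 0.
Adding the 3 conditions: 478 − 6Q − 6Q = 0, i.e. Q = 239/6.
Back-substituting: q_W = (166 − 239/2)/3 = 31/2, q_I = (154 − 239/2)/3 = 23/2, q_V = (158 − 239/2)/3 = 77/6.
Price P = 232 - 3·(239/6) = 225/2.
Vertex's profit: (225/2 - 74)·(77/6) = 494.0833.

494.08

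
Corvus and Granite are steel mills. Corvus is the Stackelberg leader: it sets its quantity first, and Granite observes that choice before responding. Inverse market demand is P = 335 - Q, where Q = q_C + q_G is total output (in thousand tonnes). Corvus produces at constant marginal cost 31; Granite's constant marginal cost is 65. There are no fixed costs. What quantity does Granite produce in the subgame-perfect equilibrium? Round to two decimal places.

50.50

Solve by backward induction. Given q_C, the follower Granite maximises π_G = (335 - q_C - q_G)q_G - 65q_G.
∂π_G/∂q_G = 270 - q_C - 2q_G = 0 gives the reaction function q_G = (270 - q_C)/2.
Corvus substitutes q_G(q_C) into its own profit: π_C = q_C(335 - q_C - (270 - q_C)/2) - 31q_C = (200 - (1/2)q_C)q_C - 31q_C.
The leader's first-order condition 169 - q_C = 0 yields q_C = 169.
Then q_G = (270 - 169)/2 = 101/2.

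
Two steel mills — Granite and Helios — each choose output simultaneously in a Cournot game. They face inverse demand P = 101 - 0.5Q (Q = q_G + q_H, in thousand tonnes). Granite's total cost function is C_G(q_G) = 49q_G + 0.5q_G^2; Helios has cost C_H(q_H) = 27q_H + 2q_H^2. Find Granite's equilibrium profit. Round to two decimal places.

Granite's profit: π_G = (101 - 0.5Q)q_G - (49q_G + (1/2)q_G²). Setting ∂π_G/∂q_G = 0: 52 - 2q_G - (1/2)(q_H) = 0.
Helios's first-order condition: 74 - 5q_H - (1/2)(q_G) = 0.
Best responses: q_G = (52 - (1/2)q_H)/2, q_H = (74 - (1/2)q_G)/5.
Substituting one into the other gives q_G = 892/39 and q_H = 488/39.
Price P = 101 - (1/2)·(460/13) = 1083/13.
Granite's profit: (1083/13)·(892/39) - 49·(892/39) - (1/2)(892/39)² = 523.1190.

523.12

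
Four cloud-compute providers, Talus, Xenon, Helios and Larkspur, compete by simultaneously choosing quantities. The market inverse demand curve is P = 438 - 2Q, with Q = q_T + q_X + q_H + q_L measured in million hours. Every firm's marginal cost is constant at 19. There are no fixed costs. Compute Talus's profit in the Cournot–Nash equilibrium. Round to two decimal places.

3511.22

Each firm earns π_i = (438 - 2Q)q_i - 19q_i.
Setting ∂π_i/∂q_i = 0 with rivals' quantities fixed: 419 - 4q_i - 2·Σ_{j≠i} q_j = 0.
With identical firms every q_j equals q_i, so Σ_{j≠i} q_j = 3q_i and 419 = 10q_i, giving q_i = 419/10.
Price P = 438 - 2·(838/5) = 514/5.
Talus's profit: (514/5 - 19)·(419/10) = 3511.2200.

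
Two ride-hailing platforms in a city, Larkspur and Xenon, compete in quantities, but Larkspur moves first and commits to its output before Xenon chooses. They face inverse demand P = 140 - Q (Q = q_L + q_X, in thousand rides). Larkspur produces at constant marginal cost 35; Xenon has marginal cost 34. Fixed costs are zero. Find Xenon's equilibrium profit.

Solve by backward induction. Given q_L, the follower Xenon maximises π_X = (140 - q_L - q_X)q_X - 34q_X.
Setting the follower's marginal profit to zero, 106 - q_L - 2q_X = 0, i.e. q_X = (106 - q_L)/2.
The leader anticipates this reaction. Substituting into P = 140 - Q gives P = 87 - (1/2)q_L, so π_L = (87 - (1/2)q_L)q_L - 35q_L.
The leader's first-order condition 52 - q_L = 0 yields q_L = 52.
Then q_X = (106 - 52)/2 = 27.
Price P = 140 - 79 = 61.
Xenon's profit: (61 - 34)·27 = 729.

729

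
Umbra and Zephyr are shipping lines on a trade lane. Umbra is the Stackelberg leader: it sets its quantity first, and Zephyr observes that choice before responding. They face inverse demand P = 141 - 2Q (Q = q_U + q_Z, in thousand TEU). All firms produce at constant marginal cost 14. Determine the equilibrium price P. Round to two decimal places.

45.75

The follower Zephyr best-responds to any q_U: π_Z = (141 - 2Q)q_Z - 14q_Z.
∂π_Z/∂q_Z = 127 - 2q_U - 4q_Z = 0 gives the reaction function q_Z = (127 - 2q_U)/4.
Umbra substitutes q_Z(q_U) into its own profit: π_U = q_U(141 - 2q_U - (127 - 2q_U)/2) - 14q_U = (155/2 - q_U)q_U - 14q_U.
The leader's first-order condition 127/2 - 2q_U = 0 yields q_U = 127/4.
Then q_Z = (127 - 2·(127/4))/4 = 127/8.
Total output Q = 381/8, so price P = 141 - 2·(381/8) = 183/4.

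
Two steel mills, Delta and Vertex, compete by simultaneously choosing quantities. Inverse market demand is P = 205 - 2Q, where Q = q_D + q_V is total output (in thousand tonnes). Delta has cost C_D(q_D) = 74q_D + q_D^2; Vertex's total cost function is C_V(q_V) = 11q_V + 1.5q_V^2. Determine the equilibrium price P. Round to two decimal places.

Delta's profit: π_D = (205 - 2Q)q_D - (74q_D + q_D²). Setting ∂π_D/∂q_D = 0: 131 - 6q_D - 2(q_V) = 0.
Vertex's first-order condition: 194 - 7q_V - 2(q_D) = 0.
Best responses: q_D = (131 - 2q_V)/6, q_V = (194 - 2q_D)/7.
Solving the pair: q_D = 529/38, q_V = 451/19.
Total output Q = 1431/38, so price P = 205 - 2·(1431/38) = 129.6842.

129.68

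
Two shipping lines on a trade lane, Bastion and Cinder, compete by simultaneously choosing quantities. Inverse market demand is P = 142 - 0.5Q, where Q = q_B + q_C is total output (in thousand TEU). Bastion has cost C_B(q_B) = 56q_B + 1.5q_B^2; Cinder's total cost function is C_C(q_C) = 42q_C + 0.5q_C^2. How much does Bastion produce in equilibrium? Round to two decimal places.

Bastion's profit: π_B = (142 - 0.5Q)q_B - (56q_B + (3/2)q_B²). Setting ∂π_B/∂q_B = 0: 86 - 4q_B - (1/2)(q_C) = 0.
Cinder's profit: π_C = (142 - 0.5Q)q_C - (42q_C + (1/2)q_C²). Setting ∂π_C/∂q_C = 0: 100 - 2q_C - (1/2)(q_B) = 0.
So q_B = (86 - (1/2)q_C)/4 and q_C = (100 - (1/2)q_B)/2.
Solving the pair: q_B = 488/31, q_C = 1428/31.

15.74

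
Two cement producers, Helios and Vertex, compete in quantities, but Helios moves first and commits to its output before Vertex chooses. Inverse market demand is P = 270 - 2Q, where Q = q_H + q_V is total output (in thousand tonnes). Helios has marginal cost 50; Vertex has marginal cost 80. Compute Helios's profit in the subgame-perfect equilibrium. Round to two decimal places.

Solve by backward induction. Given q_H, the follower Vertex maximises π_V = (270 - 2q_H - 2q_V)q_V - 80q_V.
Setting the follower's marginal profit to zero, 190 - 2q_H - 4q_V = 0, i.e. q_V = (190 - 2q_H)/4.
The leader anticipates this reaction. Substituting into P = 270 - 2Q gives P = 175 - q_H, so π_H = (175 - q_H)q_H - 50q_H.
Leader FOC: 125 - 2q_H = 0, so q_H = 125/2.
Then q_V = (190 - 2·(125/2))/4 = 65/4.
Price P = 270 - 2·(315/4) = 225/2.
Helios's profit: (225/2 - 50)·(125/2) = 3906.2500.

3906.25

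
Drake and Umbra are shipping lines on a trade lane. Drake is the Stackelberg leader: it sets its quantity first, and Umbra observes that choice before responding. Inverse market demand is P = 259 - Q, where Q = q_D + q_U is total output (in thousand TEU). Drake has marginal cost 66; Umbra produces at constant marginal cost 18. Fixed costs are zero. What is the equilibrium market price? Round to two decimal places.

Solve by backward induction. Given q_D, the follower Umbra maximises π_U = (259 - q_D - q_U)q_U - 18q_U.
∂π_U/∂q_U = 241 - q_D - 2q_U = 0 gives the reaction function q_U = (241 - q_D)/2.
The leader anticipates this reaction. Substituting into P = 259 - Q gives P = 277/2 - (1/2)q_D, so π_D = (277/2 - (1/2)q_D)q_D - 66q_D.
Maximising: ∂π_D/∂q_D = 145/2 - q_D = 0, giving q_D = 145/2.
Then q_U = (241 - 145/2)/2 = 337/4.
Total output Q = 627/4, so price P = 259 - 627/4 = 409/4.

102.25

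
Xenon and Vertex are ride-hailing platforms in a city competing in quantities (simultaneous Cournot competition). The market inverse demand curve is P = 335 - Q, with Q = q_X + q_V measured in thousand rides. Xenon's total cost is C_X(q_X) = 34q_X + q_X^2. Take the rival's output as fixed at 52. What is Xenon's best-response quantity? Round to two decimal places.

With the rival's output fixed at 52, Xenon's profit is π_X = (335 - 52 - q_X)q_X - (34q_X + q_X²) = (283 - q_X)q_X - (34q_X + q_X²).
∂π_X/∂q_X = 249 - 4q_X = 0, so q_X = 249/4.

62.25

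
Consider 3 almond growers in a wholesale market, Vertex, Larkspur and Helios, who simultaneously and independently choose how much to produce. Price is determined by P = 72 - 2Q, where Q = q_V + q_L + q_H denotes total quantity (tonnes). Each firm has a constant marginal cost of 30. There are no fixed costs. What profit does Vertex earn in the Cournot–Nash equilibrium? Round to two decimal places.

55.13

A representative firm's profit is π_i = q_i(72 - 2Q) - 30q_i.
Setting ∂π_i/∂q_i = 0 with rivals' quantities fixed: 42 - 4q_i - 2·Σ_{j≠i} q_j = 0.
With identical firms every q_j equals q_i, so Σ_{j≠i} q_j = 2q_i and 42 = 8q_i, giving q_i = 21/4.
Price P = 72 - 2·(63/4) = 81/2.
Vertex's profit: (81/2 - 30)·(21/4) = 441/8.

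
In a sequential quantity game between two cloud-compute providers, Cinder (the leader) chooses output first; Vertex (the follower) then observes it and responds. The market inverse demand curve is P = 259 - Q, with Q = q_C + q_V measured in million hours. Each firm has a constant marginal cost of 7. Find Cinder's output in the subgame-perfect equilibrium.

Solve by backward induction. Given q_C, the follower Vertex maximises π_V = (259 - q_C - q_V)q_V - 7q_V.
Setting the follower's marginal profit to zero, 252 - q_C - 2q_V = 0, i.e. q_V = (252 - q_C)/2.
The leader anticipates this reaction. Substituting into P = 259 - Q gives P = 133 - (1/2)q_C, so π_C = (133 - (1/2)q_C)q_C - 7q_C.
Maximising: ∂π_C/∂q_C = 126 - q_C = 0, giving q_C = 126.
Then q_V = (252 - 126)/2 = 63.

126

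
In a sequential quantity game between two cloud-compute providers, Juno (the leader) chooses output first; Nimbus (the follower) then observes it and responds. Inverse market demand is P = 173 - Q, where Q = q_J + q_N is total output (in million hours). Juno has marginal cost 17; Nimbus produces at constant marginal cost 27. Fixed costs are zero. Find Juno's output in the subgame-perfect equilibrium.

Solve by backward induction. Given q_J, the follower Nimbus maximises π_N = (173 - q_J - q_N)q_N - 27q_N.
∂π_N/∂q_N = 146 - q_J - 2q_N = 0 gives the reaction function q_N = (146 - q_J)/2.
The leader anticipates this reaction. Substituting into P = 173 - Q gives P = 100 - (1/2)q_J, so π_J = (100 - (1/2)q_J)q_J - 17q_J.
The leader's first-order condition 83 - q_J = 0 yields q_J = 83.
Then q_N = (146 - 83)/2 = 63/2.

83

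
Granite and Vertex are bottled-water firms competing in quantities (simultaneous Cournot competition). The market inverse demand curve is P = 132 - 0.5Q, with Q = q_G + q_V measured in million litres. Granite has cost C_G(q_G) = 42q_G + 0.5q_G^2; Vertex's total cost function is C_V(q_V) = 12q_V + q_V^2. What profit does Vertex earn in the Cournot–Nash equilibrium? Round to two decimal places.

Granite's profit: π_G = (132 - 0.5Q)q_G - (42q_G + (1/2)q_G²). Setting ∂π_G/∂q_G = 0: 90 - 2q_G - (1/2)(q_V) = 0.
Vertex's profit: π_V = (132 - 0.5Q)q_V - (12q_V + q_V²). Setting ∂π_V/∂q_V = 0: 120 - 3q_V - (1/2)(q_G) = 0.
So q_G = (90 - (1/2)q_V)/2 and q_V = (120 - (1/2)q_G)/3.
Substituting one into the other gives q_G = 840/23 and q_V = 780/23.
Price P = 132 - (1/2)·(1620/23) = 96.7826.
Vertex's profit: 96.7826·(780/23) - 12·(780/23) - (780/23)² = 1725.1418.

1725.14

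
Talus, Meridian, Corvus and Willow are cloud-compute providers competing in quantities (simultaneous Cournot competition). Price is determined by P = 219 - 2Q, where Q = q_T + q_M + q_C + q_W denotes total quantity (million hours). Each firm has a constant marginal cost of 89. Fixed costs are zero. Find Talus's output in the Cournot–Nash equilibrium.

Each firm earns π_i = (219 - 2Q)q_i - 89q_i.
First-order condition (treating rivals' output as given): 130 - 4q_i - 2·Σ_{j≠i} q_j = 0.
With identical firms every q_j equals q_i, so Σ_{j≠i} q_j = 3q_i and 130 = 10q_i, giving q_i = 13.

13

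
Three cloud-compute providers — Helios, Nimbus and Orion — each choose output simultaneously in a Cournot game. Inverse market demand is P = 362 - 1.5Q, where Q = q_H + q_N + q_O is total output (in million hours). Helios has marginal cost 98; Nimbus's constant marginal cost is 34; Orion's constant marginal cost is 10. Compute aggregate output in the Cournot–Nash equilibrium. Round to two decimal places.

157.33

Helios's profit: π_H = (362 - 1.5Q)q_H - (98q_H). Setting ∂π_H/∂q_H = 0: 264 - 3q_H - (3/2)(q_N + q_O) = 0.
Nimbus's first-order condition: 328 - 3q_N - (3/2)(q_H + q_O) = 0.
Orion's first-order condition: 352 - 3q_O - (3/2)(q_H + q_N) = 0.
Adding the 3 first-order conditions: 944 − 6Q = 0, so Q = 472/3.
Back-substituting: q_H = (264 − 236)/(3/2) = 56/3, q_N = (328 − 236)/(3/2) = 184/3, q_O = (352 − 236)/(3/2) = 232/3.
Total output Q = 56/3 + 184/3 + 232/3 = 472/3.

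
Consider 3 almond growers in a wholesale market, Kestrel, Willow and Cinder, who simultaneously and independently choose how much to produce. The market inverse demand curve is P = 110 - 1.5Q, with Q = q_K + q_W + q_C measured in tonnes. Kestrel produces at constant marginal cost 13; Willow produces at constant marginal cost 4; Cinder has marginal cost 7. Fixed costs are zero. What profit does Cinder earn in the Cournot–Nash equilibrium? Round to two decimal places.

468.17

Kestrel's profit: π_K = (110 - 1.5Q)q_K - (13q_K). Setting ∂π_K/∂q_K = 0: 97 - 3q_K - (3/2)(q_W + q_C) = 0.
Willow's first-order condition: 106 - 3q_W - (3/2)(q_K + q_C) = 0.
Cinder's profit: π_C = (110 - 1.5Q)q_C - (7q_C). Setting ∂π_C/∂q_C = 0: 103 - 3q_C - (3/2)(q_K + q_W) = 0.
Adding the 3 conditions: 306 − 3Q − 3Q = 0, i.e. Q = 51.
Back-substituting: q_K = (97 − 153/2)/(3/2) = 41/3, q_W = (106 − 153/2)/(3/2) = 59/3, q_C = (103 − 153/2)/(3/2) = 53/3.
Price P = 110 - (3/2)·51 = 67/2.
Cinder's profit: (67/2 - 7)·(53/3) = 468.1667.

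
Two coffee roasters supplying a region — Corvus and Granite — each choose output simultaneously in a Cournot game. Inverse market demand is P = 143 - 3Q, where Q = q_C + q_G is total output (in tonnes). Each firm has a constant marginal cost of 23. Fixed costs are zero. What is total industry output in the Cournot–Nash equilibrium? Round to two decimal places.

26.67

A representative firm's profit is π_i = q_i(143 - 3Q) - 23q_i.
First-order condition (treating rivals' output as given): 120 - 6q_i - 3q_j = 0.
With identical firms every q_j equals q_i, so q_j = q_i and 120 = 9q_i, giving q_i = 40/3.
Total output Q = 40/3 + 40/3 = 80/3.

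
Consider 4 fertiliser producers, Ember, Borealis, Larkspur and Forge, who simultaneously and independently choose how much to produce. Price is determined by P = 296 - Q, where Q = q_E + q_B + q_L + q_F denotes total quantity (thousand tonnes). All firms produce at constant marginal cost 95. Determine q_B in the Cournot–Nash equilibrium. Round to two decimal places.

Each firm earns π_i = (296 - Q)q_i - 95q_i.
Setting ∂π_i/∂q_i = 0 with rivals' quantities fixed: 201 - 2q_i - Σ_{j≠i} q_j = 0.
By symmetry each firm produces the same amount; substituting Σ_{j≠i} q_j = 3q_i yields q_i = 201/5.

40.20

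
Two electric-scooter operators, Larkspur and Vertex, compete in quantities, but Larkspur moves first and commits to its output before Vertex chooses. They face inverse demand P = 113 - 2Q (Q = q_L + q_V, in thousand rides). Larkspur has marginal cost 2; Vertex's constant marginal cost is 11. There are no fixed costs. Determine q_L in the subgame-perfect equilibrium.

The follower Vertex best-responds to any q_L: π_V = (113 - 2Q)q_V - 11q_V.
Setting the follower's marginal profit to zero, 102 - 2q_L - 4q_V = 0, i.e. q_V = (102 - 2q_L)/4.
The leader anticipates this reaction. Substituting into P = 113 - 2Q gives P = 62 - q_L, so π_L = (62 - q_L)q_L - 2q_L.
Maximising: ∂π_L/∂q_L = 60 - 2q_L = 0, giving q_L = 30.
Then q_V = (102 - 2·30)/4 = 21/2.

30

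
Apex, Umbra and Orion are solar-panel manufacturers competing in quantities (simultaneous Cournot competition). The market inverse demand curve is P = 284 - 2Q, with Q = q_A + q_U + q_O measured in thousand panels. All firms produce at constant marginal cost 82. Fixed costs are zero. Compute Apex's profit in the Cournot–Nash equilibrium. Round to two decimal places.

1275.13

A representative firm's profit is π_i = q_i(284 - 2Q) - 82q_i.
First-order condition (treating rivals' output as given): 202 - 4q_i - 2·Σ_{j≠i} q_j = 0.
By symmetry each firm produces the same amount; substituting Σ_{j≠i} q_j = 2q_i yields q_i = 202/8 = 101/4.
Price P = 284 - 2·(303/4) = 265/2.
Apex's profit: (265/2 - 82)·(101/4) = 1275.1250.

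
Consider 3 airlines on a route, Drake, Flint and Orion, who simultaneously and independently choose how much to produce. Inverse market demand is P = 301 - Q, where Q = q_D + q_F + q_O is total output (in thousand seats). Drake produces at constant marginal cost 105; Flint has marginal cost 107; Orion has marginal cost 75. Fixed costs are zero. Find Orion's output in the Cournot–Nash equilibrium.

Drake's profit: π_D = (301 - Q)q_D - (105q_D). Setting ∂π_D/∂q_D = 0: 196 - 2q_D - (q_F + q_O) = 0.
Flint's first-order condition: 194 - 2q_F - (q_D + q_O) = 0.
Orion's first-order condition: 226 - 2q_O - (q_D + q_F) = 0.
Adding the 3 first-order conditions: 616 − 4Q = 0, so Q = 154.
Back-substituting: q_D = (196 − 154) = 42, q_F = (194 − 154) = 40, q_O = (226 − 154) = 72.

72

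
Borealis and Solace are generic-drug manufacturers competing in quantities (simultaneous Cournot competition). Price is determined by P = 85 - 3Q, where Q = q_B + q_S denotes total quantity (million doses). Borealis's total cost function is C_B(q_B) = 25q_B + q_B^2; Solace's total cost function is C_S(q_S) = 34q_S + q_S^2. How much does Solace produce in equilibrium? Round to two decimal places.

4.15

Borealis's profit: π_B = (85 - 3Q)q_B - (25q_B + q_B²). Setting ∂π_B/∂q_B = 0: 60 - 8q_B - 3(q_S) = 0.
Solace's profit: π_S = (85 - 3Q)q_S - (34q_S + q_S²). Setting ∂π_S/∂q_S = 0: 51 - 8q_S - 3(q_B) = 0.
So q_B = (60 - 3q_S)/8 and q_S = (51 - 3q_B)/8.
Solving the pair: q_B = 327/55, q_S = 228/55.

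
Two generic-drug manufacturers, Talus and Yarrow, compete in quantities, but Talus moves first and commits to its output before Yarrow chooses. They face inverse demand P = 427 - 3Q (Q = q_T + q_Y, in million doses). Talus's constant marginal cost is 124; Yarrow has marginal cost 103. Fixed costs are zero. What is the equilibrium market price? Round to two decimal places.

The follower Yarrow best-responds to any q_T: π_Y = (427 - 3Q)q_Y - 103q_Y.
Setting the follower's marginal profit to zero, 324 - 3q_T - 6q_Y = 0, i.e. q_Y = (324 - 3q_T)/6.
The leader anticipates this reaction. Substituting into P = 427 - 3Q gives P = 265 - (3/2)q_T, so π_T = (265 - (3/2)q_T)q_T - 124q_T.
Maximising: ∂π_T/∂q_T = 141 - 3q_T = 0, giving q_T = 47.
Then q_Y = (324 - 3·47)/6 = 61/2.
Total output Q = 155/2, so price P = 427 - 3·(155/2) = 389/2.

194.50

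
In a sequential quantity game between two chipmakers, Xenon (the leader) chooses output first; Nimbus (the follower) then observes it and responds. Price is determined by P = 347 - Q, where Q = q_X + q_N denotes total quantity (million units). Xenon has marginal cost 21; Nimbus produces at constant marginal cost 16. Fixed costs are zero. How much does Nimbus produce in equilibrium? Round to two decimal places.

The follower Nimbus best-responds to any q_X: π_N = (347 - Q)q_N - 16q_N.
Setting the follower's marginal profit to zero, 331 - q_X - 2q_N = 0, i.e. q_N = (331 - q_X)/2.
The leader anticipates this reaction. Substituting into P = 347 - Q gives P = 363/2 - (1/2)q_X, so π_X = (363/2 - (1/2)q_X)q_X - 21q_X.
Leader FOC: 321/2 - q_X = 0, so q_X = 321/2.
Then q_N = (331 - 321/2)/2 = 341/4.

85.25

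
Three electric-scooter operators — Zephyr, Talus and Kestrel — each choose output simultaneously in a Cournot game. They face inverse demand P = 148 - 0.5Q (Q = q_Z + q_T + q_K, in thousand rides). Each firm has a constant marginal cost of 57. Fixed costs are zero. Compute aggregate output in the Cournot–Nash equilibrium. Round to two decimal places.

Each firm earns π_i = (148 - 0.5Q)q_i - 57q_i.
First-order condition (treating rivals' output as given): 91 - q_i - (1/2)·Σ_{j≠i} q_j = 0.
With identical firms every q_j equals q_i, so Σ_{j≠i} q_j = 2q_i and 91 = 2q_i, giving q_i = 91/2.
Total output Q = 91/2 + 91/2 + 91/2 = 273/2.

136.50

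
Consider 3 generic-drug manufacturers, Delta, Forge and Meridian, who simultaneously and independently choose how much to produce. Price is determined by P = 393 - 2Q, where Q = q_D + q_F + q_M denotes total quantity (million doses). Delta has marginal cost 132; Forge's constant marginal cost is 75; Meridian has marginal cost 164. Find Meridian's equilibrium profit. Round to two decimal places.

Delta's profit: π_D = (393 - 2Q)q_D - (132q_D). Setting ∂π_D/∂q_D = 0: 261 - 4q_D - 2(q_F + q_M) = 0.
Forge's first-order condition: 318 - 4q_F - 2(q_D + q_M) = 0.
Meridian's first-order condition: 229 - 4q_M - 2(q_D + q_F) = 0.
Adding the 3 conditions: 808 − 4Q − 4Q = 0, i.e. Q = 101.
Back-substituting: q_D = (261 − 202)/2 = 59/2, q_F = (318 − 202)/2 = 58, q_M = (229 − 202)/2 = 27/2.
Price P = 393 - 2·101 = 191.
Meridian's profit: (191 - 164)·(27/2) = 729/2.

364.50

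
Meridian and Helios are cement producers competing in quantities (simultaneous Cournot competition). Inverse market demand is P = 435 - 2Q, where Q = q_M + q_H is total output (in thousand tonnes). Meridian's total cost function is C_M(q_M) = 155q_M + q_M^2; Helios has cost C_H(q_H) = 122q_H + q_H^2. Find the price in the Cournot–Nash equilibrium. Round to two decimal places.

286.75

Meridian's profit: π_M = (435 - 2Q)q_M - (155q_M + q_M²). Setting ∂π_M/∂q_M = 0: 280 - 6q_M - 2(q_H) = 0.
Helios's profit: π_H = (435 - 2Q)q_H - (122q_H + q_H²). Setting ∂π_H/∂q_H = 0: 313 - 6q_H - 2(q_M) = 0.
Best responses: q_M = (280 - 2q_H)/6, q_H = (313 - 2q_M)/6.
Substituting one into the other gives q_M = 527/16 and q_H = 659/16.
Total output Q = 593/8, so price P = 435 - 2·(593/8) = 1147/4.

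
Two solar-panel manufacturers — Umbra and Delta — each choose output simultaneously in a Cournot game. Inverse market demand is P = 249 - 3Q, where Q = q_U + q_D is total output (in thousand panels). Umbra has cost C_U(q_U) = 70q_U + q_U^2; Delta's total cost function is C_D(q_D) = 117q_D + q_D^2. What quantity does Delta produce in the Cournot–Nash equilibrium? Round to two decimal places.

9.44

Umbra's profit: π_U = (249 - 3Q)q_U - (70q_U + q_U²). Setting ∂π_U/∂q_U = 0: 179 - 8q_U - 3(q_D) = 0.
Delta's first-order condition: 132 - 8q_D - 3(q_U) = 0.
Rearranging gives the reaction functions q_U = (179 - 3q_D)/8 and q_D = (132 - 3q_U)/8.
Solving the pair: q_U = 1036/55, q_D = 519/55.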